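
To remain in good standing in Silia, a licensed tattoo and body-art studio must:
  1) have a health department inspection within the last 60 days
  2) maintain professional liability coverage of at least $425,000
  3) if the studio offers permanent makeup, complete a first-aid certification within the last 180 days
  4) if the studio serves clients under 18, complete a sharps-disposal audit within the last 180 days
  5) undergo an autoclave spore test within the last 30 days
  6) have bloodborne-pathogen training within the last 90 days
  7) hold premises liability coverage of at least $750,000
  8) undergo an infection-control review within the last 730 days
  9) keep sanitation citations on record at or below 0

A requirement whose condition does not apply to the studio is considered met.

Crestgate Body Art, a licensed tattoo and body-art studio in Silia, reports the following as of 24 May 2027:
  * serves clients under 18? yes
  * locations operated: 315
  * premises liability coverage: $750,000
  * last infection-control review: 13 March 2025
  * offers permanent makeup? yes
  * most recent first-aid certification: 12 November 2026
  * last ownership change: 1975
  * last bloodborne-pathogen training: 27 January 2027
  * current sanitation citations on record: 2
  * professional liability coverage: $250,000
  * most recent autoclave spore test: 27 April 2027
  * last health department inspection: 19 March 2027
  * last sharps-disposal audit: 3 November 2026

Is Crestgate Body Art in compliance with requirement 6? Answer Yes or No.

No

6. bloodborne-pathogen training 117 days ago vs limit 90 → not met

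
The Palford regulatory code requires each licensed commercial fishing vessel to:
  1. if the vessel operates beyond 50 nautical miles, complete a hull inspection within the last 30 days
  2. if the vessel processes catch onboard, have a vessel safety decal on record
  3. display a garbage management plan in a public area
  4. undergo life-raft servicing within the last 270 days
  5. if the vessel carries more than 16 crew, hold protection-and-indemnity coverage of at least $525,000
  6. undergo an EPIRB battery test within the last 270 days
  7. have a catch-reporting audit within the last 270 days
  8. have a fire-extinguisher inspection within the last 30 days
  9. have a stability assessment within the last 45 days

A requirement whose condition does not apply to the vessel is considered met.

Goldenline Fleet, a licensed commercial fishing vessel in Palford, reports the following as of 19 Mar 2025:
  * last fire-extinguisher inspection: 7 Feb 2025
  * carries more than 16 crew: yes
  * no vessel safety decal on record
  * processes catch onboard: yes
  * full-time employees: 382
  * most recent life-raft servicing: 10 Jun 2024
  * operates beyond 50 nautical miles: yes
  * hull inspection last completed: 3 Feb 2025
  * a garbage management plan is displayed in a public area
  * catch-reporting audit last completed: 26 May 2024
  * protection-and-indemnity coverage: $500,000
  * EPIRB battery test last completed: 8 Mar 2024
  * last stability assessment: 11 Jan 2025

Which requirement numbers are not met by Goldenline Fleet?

1. condition 'operates beyond 50 nautical miles' holds; hull inspection 44 days ago vs limit 30 → not met
2. condition 'processes catch onboard' holds; vessel safety decal absent → not met
3. garbage management plan present → met
4. life-raft servicing 282 days ago vs limit 270 → not met
5. condition 'carries more than 16 crew' holds; protection-and-indemnity coverage $500,000 < $525,000 → not met
6. EPIRB battery test 376 days ago vs limit 270 → not met
7. catch-reporting audit 297 days ago vs limit 270 → not met
8. fire-extinguisher inspection 40 days ago vs limit 30 → not met
9. stability assessment 67 days ago vs limit 45 → not met
Not met: 1, 2, 4, 5, 6, 7, 8, 9

1, 2, 4, 5, 6, 7, 8, 9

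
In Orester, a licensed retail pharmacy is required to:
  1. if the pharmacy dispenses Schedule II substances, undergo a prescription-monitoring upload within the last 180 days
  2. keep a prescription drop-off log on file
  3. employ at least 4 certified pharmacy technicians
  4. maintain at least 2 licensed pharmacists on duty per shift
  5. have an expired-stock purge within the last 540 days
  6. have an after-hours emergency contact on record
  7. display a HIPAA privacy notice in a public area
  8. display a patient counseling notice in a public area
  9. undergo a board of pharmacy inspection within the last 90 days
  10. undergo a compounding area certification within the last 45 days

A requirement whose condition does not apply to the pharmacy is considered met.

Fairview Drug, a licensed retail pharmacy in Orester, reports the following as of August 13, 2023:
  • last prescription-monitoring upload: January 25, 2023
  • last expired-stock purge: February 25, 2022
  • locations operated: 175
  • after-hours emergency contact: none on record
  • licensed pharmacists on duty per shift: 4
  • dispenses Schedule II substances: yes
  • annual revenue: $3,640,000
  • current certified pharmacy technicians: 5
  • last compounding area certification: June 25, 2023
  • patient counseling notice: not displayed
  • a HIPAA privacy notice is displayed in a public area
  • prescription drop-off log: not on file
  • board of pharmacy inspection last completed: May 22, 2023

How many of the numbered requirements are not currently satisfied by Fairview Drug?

5

1. condition 'dispenses Schedule II substances' holds; prescription-monitoring upload 200 days ago vs limit 180 → not met
2. prescription drop-off log absent → not met
3. certified pharmacy technicians 5 ≥ 4 → met
4. licensed pharmacists on duty per shift 4 ≥ 2 → met
5. expired-stock purge 534 days ago vs limit 540 → met
6. after-hours emergency contact absent → not met
7. HIPAA privacy notice present → met
8. patient counseling notice absent → not met
9. board of pharmacy inspection 83 days ago vs limit 90 → met
10. compounding area certification 49 days ago vs limit 45 → not met
Not met: 5 of 10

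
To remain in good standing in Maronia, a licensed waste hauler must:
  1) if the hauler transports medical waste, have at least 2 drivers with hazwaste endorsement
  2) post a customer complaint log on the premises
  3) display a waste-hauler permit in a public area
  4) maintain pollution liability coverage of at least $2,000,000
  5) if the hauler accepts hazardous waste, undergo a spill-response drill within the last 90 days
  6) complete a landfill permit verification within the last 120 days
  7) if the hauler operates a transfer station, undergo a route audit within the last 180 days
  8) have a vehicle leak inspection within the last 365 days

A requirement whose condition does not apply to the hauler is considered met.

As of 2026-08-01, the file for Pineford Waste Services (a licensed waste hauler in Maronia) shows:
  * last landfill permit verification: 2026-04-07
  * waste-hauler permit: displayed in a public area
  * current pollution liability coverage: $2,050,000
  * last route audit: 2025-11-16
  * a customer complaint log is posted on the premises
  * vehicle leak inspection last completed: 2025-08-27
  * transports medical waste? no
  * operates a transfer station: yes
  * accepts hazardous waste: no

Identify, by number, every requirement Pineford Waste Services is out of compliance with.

7

1. condition 'transports medical waste' does not hold → requirement n/a → met
2. customer complaint log present → met
3. waste-hauler permit present → met
4. pollution liability coverage $2,050,000 ≥ $2,000,000 → met
5. condition 'accepts hazardous waste' does not hold → requirement n/a → met
6. landfill permit verification 116 days ago vs limit 120 → met
7. condition 'operates a transfer station' holds; route audit 258 days ago vs limit 180 → not met
8. vehicle leak inspection 339 days ago vs limit 365 → met
Not met: 7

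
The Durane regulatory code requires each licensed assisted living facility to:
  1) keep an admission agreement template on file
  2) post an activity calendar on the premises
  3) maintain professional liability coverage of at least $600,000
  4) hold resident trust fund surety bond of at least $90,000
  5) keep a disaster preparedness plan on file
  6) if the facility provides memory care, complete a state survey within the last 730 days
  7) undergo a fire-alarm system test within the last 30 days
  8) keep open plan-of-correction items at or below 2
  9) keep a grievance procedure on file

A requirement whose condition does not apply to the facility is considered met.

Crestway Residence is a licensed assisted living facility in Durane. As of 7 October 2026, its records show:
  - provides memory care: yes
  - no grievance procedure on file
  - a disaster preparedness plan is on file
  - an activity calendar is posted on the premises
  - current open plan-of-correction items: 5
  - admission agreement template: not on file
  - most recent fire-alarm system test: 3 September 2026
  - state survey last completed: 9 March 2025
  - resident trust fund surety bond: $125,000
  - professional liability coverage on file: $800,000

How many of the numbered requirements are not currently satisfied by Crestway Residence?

4

1. admission agreement template absent → not met
2. activity calendar present → met
3. professional liability coverage $800,000 ≥ $600,000 → met
4. resident trust fund surety bond $125,000 ≥ $90,000 → met
5. disaster preparedness plan present → met
6. condition 'provides memory care' holds; state survey 577 days ago vs limit 730 → met
7. fire-alarm system test 34 days ago vs limit 30 → not met
8. open plan-of-correction items 5 > 2 → not met
9. grievance procedure absent → not met
Not met: 4 of 9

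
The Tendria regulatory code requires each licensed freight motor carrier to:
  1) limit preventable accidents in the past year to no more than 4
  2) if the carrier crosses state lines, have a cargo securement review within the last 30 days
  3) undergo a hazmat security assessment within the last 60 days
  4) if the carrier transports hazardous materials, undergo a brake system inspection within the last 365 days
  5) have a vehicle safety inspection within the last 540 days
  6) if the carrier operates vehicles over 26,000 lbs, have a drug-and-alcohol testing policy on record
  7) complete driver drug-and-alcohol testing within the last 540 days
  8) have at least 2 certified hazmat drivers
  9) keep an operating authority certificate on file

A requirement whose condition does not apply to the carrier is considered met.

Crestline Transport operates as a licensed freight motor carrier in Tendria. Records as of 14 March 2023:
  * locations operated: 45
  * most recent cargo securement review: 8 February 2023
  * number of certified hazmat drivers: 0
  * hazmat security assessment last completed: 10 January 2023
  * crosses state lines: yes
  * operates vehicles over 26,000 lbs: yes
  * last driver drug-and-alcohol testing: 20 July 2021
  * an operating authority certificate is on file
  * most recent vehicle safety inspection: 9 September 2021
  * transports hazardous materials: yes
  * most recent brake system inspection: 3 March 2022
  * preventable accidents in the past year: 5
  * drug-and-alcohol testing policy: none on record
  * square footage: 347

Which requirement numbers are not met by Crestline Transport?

1, 2, 3, 4, 5, 6, 7, 8

1. preventable accidents in the past year 5 > 4 → not met
2. condition 'crosses state lines' holds; cargo securement review 34 days ago vs limit 30 → not met
3. hazmat security assessment 63 days ago vs limit 60 → not met
4. condition 'transports hazardous materials' holds; brake system inspection 376 days ago vs limit 365 → not met
5. vehicle safety inspection 551 days ago vs limit 540 → not met
6. condition 'operates vehicles over 26,000 lbs' holds; drug-and-alcohol testing policy absent → not met
7. driver drug-and-alcohol testing 602 days ago vs limit 540 → not met
8. certified hazmat drivers 0 < 2 → not met
9. operating authority certificate present → met
Not met: 1, 2, 3, 4, 5, 6, 7, 8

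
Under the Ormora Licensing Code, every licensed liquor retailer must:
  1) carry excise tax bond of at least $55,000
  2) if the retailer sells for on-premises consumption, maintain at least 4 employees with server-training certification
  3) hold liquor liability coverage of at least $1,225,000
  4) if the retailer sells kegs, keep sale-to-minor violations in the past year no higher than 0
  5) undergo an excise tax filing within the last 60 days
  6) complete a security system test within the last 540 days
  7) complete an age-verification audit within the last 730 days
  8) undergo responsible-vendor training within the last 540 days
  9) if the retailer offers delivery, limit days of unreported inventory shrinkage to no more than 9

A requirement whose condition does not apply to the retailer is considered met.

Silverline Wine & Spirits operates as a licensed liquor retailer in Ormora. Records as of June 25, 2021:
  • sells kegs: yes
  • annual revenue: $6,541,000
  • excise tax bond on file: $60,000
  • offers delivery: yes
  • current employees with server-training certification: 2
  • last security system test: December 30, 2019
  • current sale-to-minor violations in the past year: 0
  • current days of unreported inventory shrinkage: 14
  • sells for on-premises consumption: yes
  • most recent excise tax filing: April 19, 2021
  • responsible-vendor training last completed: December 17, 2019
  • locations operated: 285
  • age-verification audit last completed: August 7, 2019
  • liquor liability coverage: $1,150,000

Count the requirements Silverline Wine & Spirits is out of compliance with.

1. excise tax bond $60,000 ≥ $55,000 → met
2. condition 'sells for on-premises consumption' holds; employees with server-training certification 2 < 4 → not met
3. liquor liability coverage $1,150,000 < $1,225,000 → not met
4. condition 'sells kegs' holds; sale-to-minor violations in the past year 0 ≤ 0 → met
5. excise tax filing 67 days ago vs limit 60 → not met
6. security system test 543 days ago vs limit 540 → not met
7. age-verification audit 688 days ago vs limit 730 → met
8. responsible-vendor training 556 days ago vs limit 540 → not met
9. condition 'offers delivery' holds; days of unreported inventory shrinkage 14 > 9 → not met
Not met: 6 of 9

6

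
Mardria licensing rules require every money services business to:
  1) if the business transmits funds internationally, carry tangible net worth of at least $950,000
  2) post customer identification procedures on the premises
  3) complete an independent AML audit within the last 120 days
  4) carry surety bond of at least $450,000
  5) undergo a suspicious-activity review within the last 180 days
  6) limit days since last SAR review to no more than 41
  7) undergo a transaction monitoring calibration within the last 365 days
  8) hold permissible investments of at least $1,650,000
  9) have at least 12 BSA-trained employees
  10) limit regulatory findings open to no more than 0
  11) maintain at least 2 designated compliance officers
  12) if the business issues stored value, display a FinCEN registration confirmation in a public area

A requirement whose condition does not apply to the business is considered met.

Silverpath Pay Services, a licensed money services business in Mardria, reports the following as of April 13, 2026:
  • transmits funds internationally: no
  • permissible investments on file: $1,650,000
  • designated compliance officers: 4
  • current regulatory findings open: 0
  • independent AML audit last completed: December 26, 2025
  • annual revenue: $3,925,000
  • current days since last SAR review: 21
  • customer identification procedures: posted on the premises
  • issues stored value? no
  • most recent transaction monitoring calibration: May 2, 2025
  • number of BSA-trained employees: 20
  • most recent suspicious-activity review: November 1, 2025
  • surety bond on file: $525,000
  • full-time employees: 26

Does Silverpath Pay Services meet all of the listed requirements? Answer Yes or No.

Yes

1. condition 'transmits funds internationally' does not hold → requirement n/a → met
2. customer identification procedures present → met
3. independent AML audit 108 days ago vs limit 120 → met
4. surety bond $525,000 ≥ $450,000 → met
5. suspicious-activity review 163 days ago vs limit 180 → met
6. days since last SAR review 21 ≤ 41 → met
7. transaction monitoring calibration 346 days ago vs limit 365 → met
8. permissible investments $1,650,000 ≥ $1,650,000 → met
9. BSA-trained employees 20 ≥ 12 → met
10. regulatory findings open 0 ≤ 0 → met
11. designated compliance officers 4 ≥ 2 → met
12. condition 'issues stored value' does not hold → requirement n/a → met
All met.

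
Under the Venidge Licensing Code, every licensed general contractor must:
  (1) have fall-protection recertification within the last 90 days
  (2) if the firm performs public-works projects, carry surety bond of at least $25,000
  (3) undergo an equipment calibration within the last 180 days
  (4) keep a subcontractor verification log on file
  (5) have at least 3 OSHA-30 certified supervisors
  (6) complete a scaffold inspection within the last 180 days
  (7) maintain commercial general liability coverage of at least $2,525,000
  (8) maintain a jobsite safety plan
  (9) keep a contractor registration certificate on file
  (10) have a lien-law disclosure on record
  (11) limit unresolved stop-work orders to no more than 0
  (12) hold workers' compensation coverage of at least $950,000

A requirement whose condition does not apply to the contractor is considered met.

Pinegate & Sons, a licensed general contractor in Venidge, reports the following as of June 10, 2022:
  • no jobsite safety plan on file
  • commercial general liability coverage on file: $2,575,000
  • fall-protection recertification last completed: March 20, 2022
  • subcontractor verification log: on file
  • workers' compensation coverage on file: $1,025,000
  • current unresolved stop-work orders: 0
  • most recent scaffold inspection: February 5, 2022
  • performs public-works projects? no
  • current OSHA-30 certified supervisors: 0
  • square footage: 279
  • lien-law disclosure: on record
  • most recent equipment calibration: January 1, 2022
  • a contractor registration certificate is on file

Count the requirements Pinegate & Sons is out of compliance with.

2

1. fall-protection recertification 82 days ago vs limit 90 → met
2. condition 'performs public-works projects' does not hold → requirement n/a → met
3. equipment calibration 160 days ago vs limit 180 → met
4. subcontractor verification log present → met
5. OSHA-30 certified supervisors 0 < 3 → not met
6. scaffold inspection 125 days ago vs limit 180 → met
7. commercial general liability coverage $2,575,000 ≥ $2,525,000 → met
8. jobsite safety plan absent → not met
9. contractor registration certificate present → met
10. lien-law disclosure present → met
11. unresolved stop-work orders 0 ≤ 0 → met
12. workers' compensation coverage $1,025,000 ≥ $950,000 → met
Not met: 2 of 12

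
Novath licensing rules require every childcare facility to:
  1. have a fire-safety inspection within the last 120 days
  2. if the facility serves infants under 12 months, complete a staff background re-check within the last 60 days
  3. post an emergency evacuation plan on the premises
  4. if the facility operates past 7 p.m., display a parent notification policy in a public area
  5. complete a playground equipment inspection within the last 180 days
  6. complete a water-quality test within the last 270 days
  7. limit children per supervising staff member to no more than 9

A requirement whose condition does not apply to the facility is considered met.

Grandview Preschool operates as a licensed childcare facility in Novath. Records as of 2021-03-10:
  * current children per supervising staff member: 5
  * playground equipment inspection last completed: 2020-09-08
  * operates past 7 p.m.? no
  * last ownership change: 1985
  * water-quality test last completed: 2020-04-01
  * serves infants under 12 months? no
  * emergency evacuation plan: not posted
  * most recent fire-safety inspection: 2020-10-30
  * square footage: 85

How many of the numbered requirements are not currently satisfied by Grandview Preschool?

1. fire-safety inspection 131 days ago vs limit 120 → not met
2. condition 'serves infants under 12 months' does not hold → requirement n/a → met
3. emergency evacuation plan absent → not met
4. condition 'operates past 7 p.m.' does not hold → requirement n/a → met
5. playground equipment inspection 183 days ago vs limit 180 → not met
6. water-quality test 343 days ago vs limit 270 → not met
7. children per supervising staff member 5 ≤ 9 → met
Not met: 4 of 7

4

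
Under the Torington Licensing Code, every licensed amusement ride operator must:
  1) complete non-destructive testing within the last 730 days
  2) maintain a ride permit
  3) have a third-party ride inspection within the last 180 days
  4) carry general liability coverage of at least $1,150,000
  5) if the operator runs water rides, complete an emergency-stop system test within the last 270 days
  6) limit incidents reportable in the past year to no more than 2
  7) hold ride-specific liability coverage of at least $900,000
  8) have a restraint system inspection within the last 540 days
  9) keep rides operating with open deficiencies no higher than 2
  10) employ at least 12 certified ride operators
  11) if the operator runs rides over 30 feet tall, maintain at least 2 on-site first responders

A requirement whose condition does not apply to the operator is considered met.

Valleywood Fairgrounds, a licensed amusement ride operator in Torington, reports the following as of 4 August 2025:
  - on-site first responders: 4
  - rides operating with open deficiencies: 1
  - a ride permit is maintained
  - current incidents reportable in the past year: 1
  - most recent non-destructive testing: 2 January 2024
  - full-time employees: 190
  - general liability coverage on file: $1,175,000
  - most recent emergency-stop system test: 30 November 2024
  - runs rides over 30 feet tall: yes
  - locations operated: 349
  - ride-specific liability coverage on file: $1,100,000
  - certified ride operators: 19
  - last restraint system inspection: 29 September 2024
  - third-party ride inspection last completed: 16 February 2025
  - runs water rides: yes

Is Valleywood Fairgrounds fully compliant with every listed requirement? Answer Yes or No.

1. non-destructive testing 580 days ago vs limit 730 → met
2. ride permit present → met
3. third-party ride inspection 169 days ago vs limit 180 → met
4. general liability coverage $1,175,000 ≥ $1,150,000 → met
5. condition 'runs water rides' holds; emergency-stop system test 247 days ago vs limit 270 → met
6. incidents reportable in the past year 1 ≤ 2 → met
7. ride-specific liability coverage $1,100,000 ≥ $900,000 → met
8. restraint system inspection 309 days ago vs limit 540 → met
9. rides operating with open deficiencies 1 ≤ 2 → met
10. certified ride operators 19 ≥ 12 → met
11. condition 'runs rides over 30 feet tall' holds; on-site first responders 4 ≥ 2 → met
All met.

Yes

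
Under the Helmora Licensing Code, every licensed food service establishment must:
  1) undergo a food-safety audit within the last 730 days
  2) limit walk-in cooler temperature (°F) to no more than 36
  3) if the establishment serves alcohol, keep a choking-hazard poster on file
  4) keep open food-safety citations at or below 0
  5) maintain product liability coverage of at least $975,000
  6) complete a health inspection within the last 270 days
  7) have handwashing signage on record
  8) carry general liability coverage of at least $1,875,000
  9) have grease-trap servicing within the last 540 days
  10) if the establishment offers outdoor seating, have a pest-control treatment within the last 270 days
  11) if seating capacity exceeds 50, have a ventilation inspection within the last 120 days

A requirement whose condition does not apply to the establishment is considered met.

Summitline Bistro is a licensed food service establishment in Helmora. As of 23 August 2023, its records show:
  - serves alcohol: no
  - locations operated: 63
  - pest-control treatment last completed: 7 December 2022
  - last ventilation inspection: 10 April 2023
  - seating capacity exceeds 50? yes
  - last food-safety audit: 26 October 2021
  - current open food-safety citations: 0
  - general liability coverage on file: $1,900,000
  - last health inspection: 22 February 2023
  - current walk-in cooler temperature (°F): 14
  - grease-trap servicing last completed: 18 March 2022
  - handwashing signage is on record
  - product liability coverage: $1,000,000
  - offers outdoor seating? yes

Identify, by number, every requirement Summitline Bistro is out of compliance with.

11

1. food-safety audit 666 days ago vs limit 730 → met
2. walk-in cooler temperature (°F) 14 ≤ 36 → met
3. condition 'serves alcohol' does not hold → requirement n/a → met
4. open food-safety citations 0 ≤ 0 → met
5. product liability coverage $1,000,000 ≥ $975,000 → met
6. health inspection 182 days ago vs limit 270 → met
7. handwashing signage present → met
8. general liability coverage $1,900,000 ≥ $1,875,000 → met
9. grease-trap servicing 523 days ago vs limit 540 → met
10. condition 'offers outdoor seating' holds; pest-control treatment 259 days ago vs limit 270 → met
11. condition 'seating capacity exceeds 50' holds; ventilation inspection 135 days ago vs limit 120 → not met
Not met: 11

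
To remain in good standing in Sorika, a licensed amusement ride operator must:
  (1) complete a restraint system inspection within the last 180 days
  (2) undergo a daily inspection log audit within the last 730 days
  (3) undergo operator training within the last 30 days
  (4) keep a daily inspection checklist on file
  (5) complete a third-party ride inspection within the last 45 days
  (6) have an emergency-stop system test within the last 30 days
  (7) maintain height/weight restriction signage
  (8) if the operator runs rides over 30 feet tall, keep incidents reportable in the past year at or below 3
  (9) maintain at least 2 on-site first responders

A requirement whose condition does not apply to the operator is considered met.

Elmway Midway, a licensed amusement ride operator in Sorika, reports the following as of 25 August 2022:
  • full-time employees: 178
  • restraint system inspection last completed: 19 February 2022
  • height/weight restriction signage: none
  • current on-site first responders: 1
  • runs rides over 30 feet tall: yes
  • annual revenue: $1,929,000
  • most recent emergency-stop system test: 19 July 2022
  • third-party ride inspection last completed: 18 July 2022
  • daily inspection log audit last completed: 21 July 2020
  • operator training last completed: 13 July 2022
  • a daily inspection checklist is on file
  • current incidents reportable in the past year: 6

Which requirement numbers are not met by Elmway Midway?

1, 2, 3, 6, 7, 8, 9

1. restraint system inspection 187 days ago vs limit 180 → not met
2. daily inspection log audit 765 days ago vs limit 730 → not met
3. operator training 43 days ago vs limit 30 → not met
4. daily inspection checklist present → met
5. third-party ride inspection 38 days ago vs limit 45 → met
6. emergency-stop system test 37 days ago vs limit 30 → not met
7. height/weight restriction signage absent → not met
8. condition 'runs rides over 30 feet tall' holds; incidents reportable in the past year 6 > 3 → not met
9. on-site first responders 1 < 2 → not met
Not met: 1, 2, 3, 6, 7, 8, 9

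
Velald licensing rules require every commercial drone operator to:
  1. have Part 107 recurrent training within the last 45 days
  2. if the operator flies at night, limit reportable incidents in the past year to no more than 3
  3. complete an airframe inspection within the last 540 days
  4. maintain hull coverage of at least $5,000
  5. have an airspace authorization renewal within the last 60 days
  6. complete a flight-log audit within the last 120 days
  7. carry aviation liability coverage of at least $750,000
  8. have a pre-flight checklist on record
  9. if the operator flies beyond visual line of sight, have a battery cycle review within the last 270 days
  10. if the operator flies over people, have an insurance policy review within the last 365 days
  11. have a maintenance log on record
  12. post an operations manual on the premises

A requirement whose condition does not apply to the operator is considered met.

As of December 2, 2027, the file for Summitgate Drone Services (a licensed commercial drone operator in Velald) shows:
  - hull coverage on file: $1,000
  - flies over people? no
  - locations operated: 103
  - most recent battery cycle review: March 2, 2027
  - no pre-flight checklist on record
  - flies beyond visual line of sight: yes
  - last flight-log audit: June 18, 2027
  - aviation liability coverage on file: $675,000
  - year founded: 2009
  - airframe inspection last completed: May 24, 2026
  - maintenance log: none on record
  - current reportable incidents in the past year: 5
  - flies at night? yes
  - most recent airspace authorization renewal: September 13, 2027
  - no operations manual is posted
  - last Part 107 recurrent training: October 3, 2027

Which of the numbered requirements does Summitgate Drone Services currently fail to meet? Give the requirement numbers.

1. Part 107 recurrent training 60 days ago vs limit 45 → not met
2. condition 'flies at night' holds; reportable incidents in the past year 5 > 3 → not met
3. airframe inspection 557 days ago vs limit 540 → not met
4. hull coverage $1,000 < $5,000 → not met
5. airspace authorization renewal 80 days ago vs limit 60 → not met
6. flight-log audit 167 days ago vs limit 120 → not met
7. aviation liability coverage $675,000 < $750,000 → not met
8. pre-flight checklist absent → not met
9. condition 'flies beyond visual line of sight' holds; battery cycle review 275 days ago vs limit 270 → not met
10. condition 'flies over people' does not hold → requirement n/a → met
11. maintenance log absent → not met
12. operations manual absent → not met
Not met: 1, 2, 3, 4, 5, 6, 7, 8, 9, 11, 12

1, 2, 3, 4, 5, 6, 7, 8, 9, 11, 12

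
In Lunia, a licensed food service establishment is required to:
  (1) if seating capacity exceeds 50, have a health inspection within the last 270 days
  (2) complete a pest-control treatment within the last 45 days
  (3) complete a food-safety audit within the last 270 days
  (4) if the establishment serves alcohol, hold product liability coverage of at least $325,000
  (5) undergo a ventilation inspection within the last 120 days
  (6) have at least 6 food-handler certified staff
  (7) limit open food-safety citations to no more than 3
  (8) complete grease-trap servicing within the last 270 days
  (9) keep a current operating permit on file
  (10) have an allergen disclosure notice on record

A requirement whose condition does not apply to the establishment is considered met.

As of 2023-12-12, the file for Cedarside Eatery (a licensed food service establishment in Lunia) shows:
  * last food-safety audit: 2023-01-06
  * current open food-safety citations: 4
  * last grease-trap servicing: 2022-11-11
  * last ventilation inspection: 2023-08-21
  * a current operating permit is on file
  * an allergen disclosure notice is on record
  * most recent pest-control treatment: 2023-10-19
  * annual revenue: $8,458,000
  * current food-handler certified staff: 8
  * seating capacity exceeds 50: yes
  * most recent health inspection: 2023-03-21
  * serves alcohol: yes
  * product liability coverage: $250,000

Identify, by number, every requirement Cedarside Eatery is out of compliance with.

1. condition 'seating capacity exceeds 50' holds; health inspection 266 days ago vs limit 270 → met
2. pest-control treatment 54 days ago vs limit 45 → not met
3. food-safety audit 340 days ago vs limit 270 → not met
4. condition 'serves alcohol' holds; product liability coverage $250,000 < $325,000 → not met
5. ventilation inspection 113 days ago vs limit 120 → met
6. food-handler certified staff 8 ≥ 6 → met
7. open food-safety citations 4 > 3 → not met
8. grease-trap servicing 396 days ago vs limit 270 → not met
9. current operating permit present → met
10. allergen disclosure notice present → met
Not met: 2, 3, 4, 7, 8

2, 3, 4, 7, 8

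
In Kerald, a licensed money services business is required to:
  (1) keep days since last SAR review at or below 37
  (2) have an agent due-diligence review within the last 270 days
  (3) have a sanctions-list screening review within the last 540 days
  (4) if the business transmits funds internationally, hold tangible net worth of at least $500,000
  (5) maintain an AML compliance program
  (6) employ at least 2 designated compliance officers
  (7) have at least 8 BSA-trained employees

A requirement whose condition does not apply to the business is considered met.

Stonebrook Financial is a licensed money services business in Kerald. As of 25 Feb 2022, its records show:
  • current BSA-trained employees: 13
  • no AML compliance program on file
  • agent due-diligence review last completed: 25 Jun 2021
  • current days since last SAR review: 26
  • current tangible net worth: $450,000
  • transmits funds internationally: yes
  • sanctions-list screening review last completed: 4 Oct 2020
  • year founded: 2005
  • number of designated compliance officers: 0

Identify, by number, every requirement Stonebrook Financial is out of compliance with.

4, 5, 6

1. days since last SAR review 26 ≤ 37 → met
2. agent due-diligence review 245 days ago vs limit 270 → met
3. sanctions-list screening review 509 days ago vs limit 540 → met
4. condition 'transmits funds internationally' holds; tangible net worth $450,000 < $500,000 → not met
5. AML compliance program absent → not met
6. designated compliance officers 0 < 2 → not met
7. BSA-trained employees 13 ≥ 8 → met
Not met: 4, 5, 6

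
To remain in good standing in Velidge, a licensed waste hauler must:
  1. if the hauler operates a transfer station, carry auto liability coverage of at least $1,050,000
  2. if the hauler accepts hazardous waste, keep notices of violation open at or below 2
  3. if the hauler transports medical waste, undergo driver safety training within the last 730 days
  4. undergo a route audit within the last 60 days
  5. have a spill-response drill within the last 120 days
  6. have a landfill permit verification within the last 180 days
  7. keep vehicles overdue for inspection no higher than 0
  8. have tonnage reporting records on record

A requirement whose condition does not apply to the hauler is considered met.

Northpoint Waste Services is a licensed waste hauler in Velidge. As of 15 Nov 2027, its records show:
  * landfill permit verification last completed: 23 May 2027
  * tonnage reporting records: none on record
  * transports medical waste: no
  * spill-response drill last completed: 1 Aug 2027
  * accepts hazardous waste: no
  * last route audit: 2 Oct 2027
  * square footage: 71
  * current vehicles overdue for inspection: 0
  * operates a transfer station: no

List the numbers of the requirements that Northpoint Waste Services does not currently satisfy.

8

1. condition 'operates a transfer station' does not hold → requirement n/a → met
2. condition 'accepts hazardous waste' does not hold → requirement n/a → met
3. condition 'transports medical waste' does not hold → requirement n/a → met
4. route audit 44 days ago vs limit 60 → met
5. spill-response drill 106 days ago vs limit 120 → met
6. landfill permit verification 176 days ago vs limit 180 → met
7. vehicles overdue for inspection 0 ≤ 0 → met
8. tonnage reporting records absent → not met
Not met: 8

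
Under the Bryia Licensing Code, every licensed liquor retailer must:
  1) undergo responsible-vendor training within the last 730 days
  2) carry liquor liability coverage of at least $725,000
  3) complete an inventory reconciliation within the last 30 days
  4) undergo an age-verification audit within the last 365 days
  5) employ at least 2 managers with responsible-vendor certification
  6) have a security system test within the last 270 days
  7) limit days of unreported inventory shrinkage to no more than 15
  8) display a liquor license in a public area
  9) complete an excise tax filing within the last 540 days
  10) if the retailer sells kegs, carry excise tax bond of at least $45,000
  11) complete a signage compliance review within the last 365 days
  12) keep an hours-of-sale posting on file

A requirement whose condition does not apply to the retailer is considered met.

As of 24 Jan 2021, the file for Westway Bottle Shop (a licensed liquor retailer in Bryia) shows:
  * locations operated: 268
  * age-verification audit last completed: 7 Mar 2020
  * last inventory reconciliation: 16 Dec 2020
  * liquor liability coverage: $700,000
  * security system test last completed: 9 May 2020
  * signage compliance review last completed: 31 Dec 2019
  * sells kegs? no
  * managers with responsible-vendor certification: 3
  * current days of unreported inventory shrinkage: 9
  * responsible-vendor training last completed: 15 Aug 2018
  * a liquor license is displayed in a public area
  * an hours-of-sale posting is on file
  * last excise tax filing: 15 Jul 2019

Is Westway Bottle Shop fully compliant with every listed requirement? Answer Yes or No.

No

1. responsible-vendor training 893 days ago vs limit 730 → not met
2. liquor liability coverage $700,000 < $725,000 → not met
3. inventory reconciliation 39 days ago vs limit 30 → not met
4. age-verification audit 323 days ago vs limit 365 → met
5. managers with responsible-vendor certification 3 ≥ 2 → met
6. security system test 260 days ago vs limit 270 → met
7. days of unreported inventory shrinkage 9 ≤ 15 → met
8. liquor license present → met
9. excise tax filing 559 days ago vs limit 540 → not met
10. condition 'sells kegs' does not hold → requirement n/a → met
11. signage compliance review 390 days ago vs limit 365 → not met
12. hours-of-sale posting present → met
Not met: 1, 2, 3, 9, 11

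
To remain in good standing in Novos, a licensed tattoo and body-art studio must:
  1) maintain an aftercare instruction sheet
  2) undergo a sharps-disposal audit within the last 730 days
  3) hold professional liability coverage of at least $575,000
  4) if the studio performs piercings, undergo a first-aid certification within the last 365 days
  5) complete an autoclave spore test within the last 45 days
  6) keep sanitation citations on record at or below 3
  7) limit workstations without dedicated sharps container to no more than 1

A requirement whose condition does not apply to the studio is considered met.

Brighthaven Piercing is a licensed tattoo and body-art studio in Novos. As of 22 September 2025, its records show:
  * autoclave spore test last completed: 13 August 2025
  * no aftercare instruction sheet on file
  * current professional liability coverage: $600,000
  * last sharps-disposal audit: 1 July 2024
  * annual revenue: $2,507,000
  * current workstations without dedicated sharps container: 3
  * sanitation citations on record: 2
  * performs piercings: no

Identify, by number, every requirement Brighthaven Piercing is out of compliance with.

1. aftercare instruction sheet absent → not met
2. sharps-disposal audit 448 days ago vs limit 730 → met
3. professional liability coverage $600,000 ≥ $575,000 → met
4. condition 'performs piercings' does not hold → requirement n/a → met
5. autoclave spore test 40 days ago vs limit 45 → met
6. sanitation citations on record 2 ≤ 3 → met
7. workstations without dedicated sharps container 3 > 1 → not met
Not met: 1, 7

1, 7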